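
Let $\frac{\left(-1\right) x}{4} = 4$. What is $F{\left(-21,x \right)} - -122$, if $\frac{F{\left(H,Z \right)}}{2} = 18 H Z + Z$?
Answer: $12186$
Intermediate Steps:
$x = -16$ ($x = \left(-4\right) 4 = -16$)
$F{\left(H,Z \right)} = 2 Z + 36 H Z$ ($F{\left(H,Z \right)} = 2 \left(18 H Z + Z\right) = 2 \left(Z + 18 H Z\right) = 2 Z + 36 H Z$)
$F{\left(-21,x \right)} - -122 = 2 \left(-16\right) \left(1 + 18 \left(-21\right)\right) - -122 = 2 \left(-16\right) \left(1 - 378\right) + 122 = 2 \left(-16\right) \left(-377\right) + 122 = 12064 + 122 = 12186$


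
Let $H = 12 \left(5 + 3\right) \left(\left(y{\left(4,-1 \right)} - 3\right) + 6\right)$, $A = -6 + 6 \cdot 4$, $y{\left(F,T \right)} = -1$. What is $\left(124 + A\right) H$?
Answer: $27264$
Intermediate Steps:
$A = 18$ ($A = -6 + 24 = 18$)
$H = 192$ ($H = 12 \left(5 + 3\right) \left(\left(-1 - 3\right) + 6\right) = 12 \cdot 8 \left(-4 + 6\right) = 12 \cdot 8 \cdot 2 = 12 \cdot 16 = 192$)
$\left(124 + A\right) H = \left(124 + 18\right) 192 = 142 \cdot 192 = 27264$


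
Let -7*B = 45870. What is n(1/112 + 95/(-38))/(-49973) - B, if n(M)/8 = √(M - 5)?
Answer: 45870/7 - 2*I*√5873/349811 ≈ 6552.9 - 0.00043815*I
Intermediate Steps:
B = -45870/7 (B = -⅐*45870 = -45870/7 ≈ -6552.9)
n(M) = 8*√(-5 + M) (n(M) = 8*√(M - 5) = 8*√(-5 + M))
n(1/112 + 95/(-38))/(-49973) - B = (8*√(-5 + (1/112 + 95/(-38))))/(-49973) - 1*(-45870/7) = (8*√(-5 + (1*(1/112) + 95*(-1/38))))*(-1/49973) + 45870/7 = (8*√(-5 + (1/112 - 5/2)))*(-1/49973) + 45870/7 = (8*√(-5 - 279/112))*(-1/49973) + 45870/7 = (8*√(-839/112))*(-1/49973) + 45870/7 = (8*(I*√5873/28))*(-1/49973) + 45870/7 = (2*I*√5873/7)*(-1/49973) + 45870/7 = -2*I*√5873/349811 + 45870/7 = 45870/7 - 2*I*√5873/349811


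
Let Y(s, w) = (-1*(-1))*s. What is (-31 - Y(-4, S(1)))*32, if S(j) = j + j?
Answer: -864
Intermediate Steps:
S(j) = 2*j
Y(s, w) = s (Y(s, w) = 1*s = s)
(-31 - Y(-4, S(1)))*32 = (-31 - 1*(-4))*32 = (-31 + 4)*32 = -27*32 = -864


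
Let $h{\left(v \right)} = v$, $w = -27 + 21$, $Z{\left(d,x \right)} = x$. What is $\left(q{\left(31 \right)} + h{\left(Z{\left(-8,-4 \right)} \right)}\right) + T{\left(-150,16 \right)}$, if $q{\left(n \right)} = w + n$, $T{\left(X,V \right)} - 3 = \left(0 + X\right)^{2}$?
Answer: $22524$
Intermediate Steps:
$T{\left(X,V \right)} = 3 + X^{2}$ ($T{\left(X,V \right)} = 3 + \left(0 + X\right)^{2} = 3 + X^{2}$)
$w = -6$
$q{\left(n \right)} = -6 + n$
$\left(q{\left(31 \right)} + h{\left(Z{\left(-8,-4 \right)} \right)}\right) + T{\left(-150,16 \right)} = \left(\left(-6 + 31\right) - 4\right) + \left(3 + \left(-150\right)^{2}\right) = \left(25 - 4\right) + \left(3 + 22500\right) = 21 + 22503 = 22524$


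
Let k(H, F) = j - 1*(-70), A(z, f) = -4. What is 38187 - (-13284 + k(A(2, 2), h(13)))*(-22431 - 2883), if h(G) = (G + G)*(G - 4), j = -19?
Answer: -334941975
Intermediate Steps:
h(G) = 2*G*(-4 + G) (h(G) = (2*G)*(-4 + G) = 2*G*(-4 + G))
k(H, F) = 51 (k(H, F) = -19 - 1*(-70) = -19 + 70 = 51)
38187 - (-13284 + k(A(2, 2), h(13)))*(-22431 - 2883) = 38187 - (-13284 + 51)*(-22431 - 2883) = 38187 - (-13233)*(-25314) = 38187 - 1*334980162 = 38187 - 334980162 = -334941975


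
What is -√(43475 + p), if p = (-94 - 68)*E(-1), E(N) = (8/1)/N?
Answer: -√44771 ≈ -211.59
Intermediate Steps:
E(N) = 8/N (E(N) = (8*1)/N = 8/N)
p = 1296 (p = (-94 - 68)*(8/(-1)) = -1296*(-1) = -162*(-8) = 1296)
-√(43475 + p) = -√(43475 + 1296) = -√44771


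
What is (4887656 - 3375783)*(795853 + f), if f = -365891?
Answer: 650047938826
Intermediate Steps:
(4887656 - 3375783)*(795853 + f) = (4887656 - 3375783)*(795853 - 365891) = 1511873*429962 = 650047938826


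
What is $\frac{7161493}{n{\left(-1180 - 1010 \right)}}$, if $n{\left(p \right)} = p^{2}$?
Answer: $\frac{7161493}{4796100} \approx 1.4932$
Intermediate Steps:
$\frac{7161493}{n{\left(-1180 - 1010 \right)}} = \frac{7161493}{\left(-1180 - 1010\right)^{2}} = \frac{7161493}{\left(-2190\right)^{2}} = \frac{7161493}{4796100}$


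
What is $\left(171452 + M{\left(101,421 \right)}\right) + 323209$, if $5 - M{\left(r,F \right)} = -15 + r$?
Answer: $494580$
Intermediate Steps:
$M{\left(r,F \right)} = 20 - r$ ($M{\left(r,F \right)} = 5 - \left(-15 + r\right) = 20 - r$)
$\left(171452 + M{\left(101,421 \right)}\right) + 323209 = \left(171452 + \left(20 - 101\right)\right) + 323209 = \left(171452 - 81\right) + 323209 = 171371 + 323209 = 494580$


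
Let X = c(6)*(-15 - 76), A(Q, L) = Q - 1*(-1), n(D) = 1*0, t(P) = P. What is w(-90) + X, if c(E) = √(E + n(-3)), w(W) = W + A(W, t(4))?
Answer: -179 - 91*√6 ≈ -401.90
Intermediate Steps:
n(D) = 0
A(Q, L) = 1 + Q (A(Q, L) = Q + 1 = 1 + Q)
w(W) = 1 + 2*W (w(W) = W + (1 + W) = 1 + 2*W)
c(E) = √E (c(E) = √(E + 0) = √E)
X = -91*√6 (X = √6*(-15 - 76) = √6*(-91) = -91*√6 ≈ -222.90)
w(-90) + X = (1 + 2*(-90)) - 91*√6 = (1 - 180) - 91*√6 = -179 - 91*√6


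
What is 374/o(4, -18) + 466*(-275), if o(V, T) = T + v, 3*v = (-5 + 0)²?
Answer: -3717472/29 ≈ -1.2819e+5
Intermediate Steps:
v = 25/3 (v = (-5 + 0)²/3 = (⅓)*(-5)² = (⅓)*25 = 25/3 ≈ 8.3333)
o(V, T) = 25/3 + T (o(V, T) = T + 25/3 = 25/3 + T)
374/o(4, -18) + 466*(-275) = 374/(25/3 - 18) + 466*(-275) = 374/(-29/3) - 128150 = 374*(-3/29) - 128150 = -1122/29 - 128150 = -3717472/29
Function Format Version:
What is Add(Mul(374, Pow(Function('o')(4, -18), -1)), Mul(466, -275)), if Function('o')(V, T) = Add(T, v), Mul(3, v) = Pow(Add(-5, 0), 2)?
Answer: Rational(-3717472, 29) ≈ -1.2819e+5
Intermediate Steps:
v = Rational(25, 3) (v = Mul(Rational(1, 3), Pow(Add(-5, 0), 2)) = Mul(Rational(1, 3), Pow(-5, 2)) = Mul(Rational(1, 3), 25) = Rational(25, 3) ≈ 8.3333)
Function('o')(V, T) = Add(Rational(25, 3), T) (Function('o')(V, T) = Add(T, Rational(25, 3)) = Add(Rational(25, 3), T))
Add(Mul(374, Pow(Function('o')(4, -18), -1)), Mul(466, -275)) = Add(Mul(374, Pow(Add(Rational(25, 3), -18), -1)), Mul(466, -275)) = Add(Mul(374, Pow(Rational(-29, 3), -1)), -128150) = Add(Mul(374, Rational(-3, 29)), -128150) = Add(Rational(-1122, 29), -128150) = Rational(-3717472, 29)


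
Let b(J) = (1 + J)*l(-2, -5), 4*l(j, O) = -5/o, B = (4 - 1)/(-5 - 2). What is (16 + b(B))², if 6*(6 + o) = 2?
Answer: 3682561/14161 ≈ 260.05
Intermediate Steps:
o = -17/3 (o = -6 + (⅙)*2 = -6 + ⅓ = -17/3 ≈ -5.6667)
B = -3/7 (B = 3/(-7) = 3*(-⅐) = -3/7 ≈ -0.42857)
l(j, O) = 15/68 (l(j, O) = (-5/(-17/3))/4 = (-5*(-3/17))/4 = (¼)*(15/17) = 15/68)
b(J) = 15/68 + 15*J/68 (b(J) = (1 + J)*(15/68) = 15/68 + 15*J/68)
(16 + b(B))² = (16 + (15/68 + (15/68)*(-3/7)))² = (16 + (15/68 - 45/476))² = (16 + 15/119)² = (1919/119)² = 3682561/14161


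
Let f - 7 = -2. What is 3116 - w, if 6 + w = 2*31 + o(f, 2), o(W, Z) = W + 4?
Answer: 3051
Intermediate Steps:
f = 5 (f = 7 - 2 = 5)
o(W, Z) = 4 + W
w = 65 (w = -6 + (2*31 + (4 + 5)) = -6 + (62 + 9) = -6 + 71 = 65)
3116 - w = 3116 - 1*65 = 3116 - 65 = 3051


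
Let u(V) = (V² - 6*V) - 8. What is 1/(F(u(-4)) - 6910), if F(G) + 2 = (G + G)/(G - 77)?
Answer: -45/311104 ≈ -0.00014465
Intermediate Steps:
u(V) = -8 + V² - 6*V
F(G) = -2 + 2*G/(-77 + G) (F(G) = -2 + (G + G)/(G - 77) = -2 + (2*G)/(-77 + G) = -2 + 2*G/(-77 + G))
1/(F(u(-4)) - 6910) = 1/(154/(-77 + (-8 + (-4)² - 6*(-4))) - 6910) = 1/(154/(-77 + (-8 + 16 + 24)) - 6910) = 1/(154/(-77 + 32) - 6910) = 1/(154/(-45) - 6910) = 1/(154*(-1/45) - 6910) = 1/(-154/45 - 6910) = 1/(-311104/45) = -45/311104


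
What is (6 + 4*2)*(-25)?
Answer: -350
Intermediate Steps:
(6 + 4*2)*(-25) = (6 + 8)*(-25) = 14*(-25) = -350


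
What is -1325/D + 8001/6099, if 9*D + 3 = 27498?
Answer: 1090792/1242163 ≈ 0.87814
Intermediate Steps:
D = 3055 (D = -⅓ + (⅑)*27498 = -⅓ + 9166/3 = 3055)
-1325/D + 8001/6099 = -1325/3055 + 8001/6099 = -1325*1/3055 + 8001*(1/6099) = -265/611 + 2667/2033 = 1090792/1242163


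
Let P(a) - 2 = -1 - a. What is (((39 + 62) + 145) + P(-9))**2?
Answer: 65536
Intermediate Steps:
P(a) = 1 - a (P(a) = 2 + (-1 - a) = 1 - a)
(((39 + 62) + 145) + P(-9))**2 = (((39 + 62) + 145) + (1 - 1*(-9)))**2 = ((101 + 145) + (1 + 9))**2 = (246 + 10)**2 = 256**2 = 65536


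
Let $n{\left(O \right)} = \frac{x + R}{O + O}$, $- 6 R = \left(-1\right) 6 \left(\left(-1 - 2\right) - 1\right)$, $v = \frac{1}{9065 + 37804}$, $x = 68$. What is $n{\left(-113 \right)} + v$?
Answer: $- \frac{1499695}{5296197} \approx -0.28316$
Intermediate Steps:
$v = \frac{1}{46869} \approx 2.1336 \cdot 10^{-5}$
$R = -4$ ($R = - \frac{\left(-1\right) 6 \left(\left(-1 - 2\right) - 1\right)}{6} = - \frac{\left(-6\right) \left(-3 - 1\right)}{6} = - \frac{\left(-6\right) \left(-4\right)}{6} = \left(- \frac{1}{6}\right) 24 = -4$)
$n{\left(O \right)} = \frac{32}{O}$ ($n{\left(O \right)} = \frac{68 - 4}{O + O} = \frac{64}{2 O} = 64 \frac{1}{2 O} = \frac{32}{O}$)
$n{\left(-113 \right)} + v = \frac{32}{-113} + \frac{1}{46869} = 32 \left(- \frac{1}{113}\right) + \frac{1}{46869} = - \frac{32}{113} + \frac{1}{46869} = - \frac{1499695}{5296197}$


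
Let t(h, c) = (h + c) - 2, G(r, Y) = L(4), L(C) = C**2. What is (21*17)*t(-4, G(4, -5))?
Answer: 3570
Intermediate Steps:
G(r, Y) = 16 (G(r, Y) = 4**2 = 16)
t(h, c) = -2 + c + h (t(h, c) = (c + h) - 2 = -2 + c + h)
(21*17)*t(-4, G(4, -5)) = (21*17)*(-2 + 16 - 4) = 357*10 = 3570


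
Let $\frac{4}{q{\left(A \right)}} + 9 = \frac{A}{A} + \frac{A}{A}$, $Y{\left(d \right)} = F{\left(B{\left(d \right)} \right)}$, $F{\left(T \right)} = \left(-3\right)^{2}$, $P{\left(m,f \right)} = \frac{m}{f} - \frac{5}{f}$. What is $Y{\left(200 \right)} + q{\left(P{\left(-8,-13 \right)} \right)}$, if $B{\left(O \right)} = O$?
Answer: $\frac{59}{7} \approx 8.4286$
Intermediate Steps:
$P{\left(m,f \right)} = - \frac{5}{f} + \frac{m}{f}$
$F{\left(T \right)} = 9$
$Y{\left(d \right)} = 9$
$q{\left(A \right)} = - \frac{4}{7}$ ($q{\left(A \right)} = \frac{4}{-9 + \left(\frac{A}{A} + \frac{A}{A}\right)} = \frac{4}{-9 + \left(1 + 1\right)} = \frac{4}{-9 + 2} = \frac{4}{-7} = 4 \left(- \frac{1}{7}\right) = - \frac{4}{7}$)
$Y{\left(200 \right)} + q{\left(P{\left(-8,-13 \right)} \right)} = 9 - \frac{4}{7} = \frac{59}{7}$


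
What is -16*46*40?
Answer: -29440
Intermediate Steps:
-16*46*40 = -736*40 = -29440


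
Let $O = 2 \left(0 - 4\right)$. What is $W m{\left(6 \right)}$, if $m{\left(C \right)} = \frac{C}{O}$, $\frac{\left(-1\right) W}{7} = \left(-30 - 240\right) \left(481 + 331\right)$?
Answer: $-1151010$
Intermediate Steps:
$W = 1534680$ ($W = - 7 \left(-30 - 240\right) \left(481 + 331\right) = - 7 \left(\left(-270\right) 812\right) = \left(-7\right) \left(-219240\right) = 1534680$)
$O = -8$ ($O = 2 \left(-4\right) = -8$)
$m{\left(C \right)} = - \frac{C}{8}$ ($m{\left(C \right)} = \frac{C}{-8} = C \left(- \frac{1}{8}\right) = - \frac{C}{8}$)
$W m{\left(6 \right)} = 1534680 \left(\left(- \frac{1}{8}\right) 6\right) = 1534680 \left(- \frac{3}{4}\right) = -1151010$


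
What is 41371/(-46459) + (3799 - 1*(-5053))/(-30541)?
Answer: -239252397/202700617 ≈ -1.1803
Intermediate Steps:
41371/(-46459) + (3799 - 1*(-5053))/(-30541) = 41371*(-1/46459) + (3799 + 5053)*(-1/30541) = -41371/46459 + 8852*(-1/30541) = -41371/46459 - 8852/30541 = -239252397/202700617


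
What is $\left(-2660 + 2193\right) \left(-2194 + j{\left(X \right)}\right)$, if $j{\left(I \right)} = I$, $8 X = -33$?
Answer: $\frac{8212195}{8} \approx 1.0265 \cdot 10^{6}$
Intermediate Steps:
$X = - \frac{33}{8}$ ($X = \frac{1}{8} \left(-33\right) = - \frac{33}{8} \approx -4.125$)
$\left(-2660 + 2193\right) \left(-2194 + j{\left(X \right)}\right) = \left(-2660 + 2193\right) \left(-2194 - \frac{33}{8}\right) = \left(-467\right) \left(- \frac{17585}{8}\right) = \frac{8212195}{8}$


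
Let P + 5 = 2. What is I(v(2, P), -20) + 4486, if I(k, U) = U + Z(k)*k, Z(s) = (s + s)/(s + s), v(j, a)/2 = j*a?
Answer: 4454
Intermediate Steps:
P = -3 (P = -5 + 2 = -3)
v(j, a) = 2*a*j (v(j, a) = 2*(j*a) = 2*(a*j) = 2*a*j)
Z(s) = 1 (Z(s) = (2*s)/((2*s)) = (2*s)*(1/(2*s)) = 1)
I(k, U) = U + k (I(k, U) = U + 1*k = U + k)
I(v(2, P), -20) + 4486 = (-20 + 2*(-3)*2) + 4486 = (-20 - 12) + 4486 = -32 + 4486 = 4454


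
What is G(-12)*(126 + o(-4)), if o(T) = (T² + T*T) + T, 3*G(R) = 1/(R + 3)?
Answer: -154/27 ≈ -5.7037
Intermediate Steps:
G(R) = 1/(3*(3 + R)) (G(R) = 1/(3*(R + 3)) = 1/(3*(3 + R)))
o(T) = T + 2*T² (o(T) = (T² + T²) + T = 2*T² + T = T + 2*T²)
G(-12)*(126 + o(-4)) = (1/(3*(3 - 12)))*(126 - 4*(1 + 2*(-4))) = ((⅓)/(-9))*(126 - 4*(1 - 8)) = ((⅓)*(-⅑))*(126 - 4*(-7)) = -(126 + 28)/27 = -1/27*154 = -154/27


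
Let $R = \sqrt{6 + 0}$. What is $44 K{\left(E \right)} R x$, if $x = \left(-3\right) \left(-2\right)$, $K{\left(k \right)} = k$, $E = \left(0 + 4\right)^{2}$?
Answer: $4224 \sqrt{6} \approx 10347.0$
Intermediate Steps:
$E = 16$ ($E = 4^{2} = 16$)
$R = \sqrt{6} \approx 2.4495$
$x = 6$
$44 K{\left(E \right)} R x = 44 \cdot 16 \sqrt{6} \cdot 6 = 704 \cdot 6 \sqrt{6} = 4224 \sqrt{6}$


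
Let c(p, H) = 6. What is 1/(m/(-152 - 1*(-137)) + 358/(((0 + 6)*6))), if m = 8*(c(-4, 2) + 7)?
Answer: 90/271 ≈ 0.33210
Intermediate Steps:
m = 104 (m = 8*(6 + 7) = 8*13 = 104)
1/(m/(-152 - 1*(-137)) + 358/(((0 + 6)*6))) = 1/(104/(-152 - 1*(-137)) + 358/(((0 + 6)*6))) = 1/(104/(-152 + 137) + 358/((6*6))) = 1/(104/(-15) + 358/36) = 1/(104*(-1/15) + 358*(1/36)) = 1/(-104/15 + 179/18) = 1/(271/90) = 90/271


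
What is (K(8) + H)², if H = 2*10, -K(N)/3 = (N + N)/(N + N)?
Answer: 289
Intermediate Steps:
K(N) = -3 (K(N) = -3*(N + N)/(N + N) = -3*2*N/(2*N) = -3*2*N*1/(2*N) = -3*1 = -3)
H = 20
(K(8) + H)² = (-3 + 20)² = 17² = 289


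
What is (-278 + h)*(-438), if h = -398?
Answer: 296088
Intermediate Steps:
(-278 + h)*(-438) = (-278 - 398)*(-438) = -676*(-438) = 296088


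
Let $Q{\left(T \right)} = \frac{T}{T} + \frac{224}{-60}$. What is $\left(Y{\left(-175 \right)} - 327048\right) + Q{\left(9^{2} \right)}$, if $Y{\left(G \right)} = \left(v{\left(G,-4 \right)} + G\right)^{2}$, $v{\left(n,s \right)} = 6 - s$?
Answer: $- \frac{4497386}{15} \approx -2.9983 \cdot 10^{5}$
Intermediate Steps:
$Y{\left(G \right)} = \left(10 + G\right)^{2}$ ($Y{\left(G \right)} = \left(\left(6 - -4\right) + G\right)^{2} = \left(\left(6 + 4\right) + G\right)^{2} = \left(10 + G\right)^{2}$)
$Q{\left(T \right)} = - \frac{41}{15}$ ($Q{\left(T \right)} = 1 + 224 \left(- \frac{1}{60}\right) = 1 - \frac{56}{15} = - \frac{41}{15}$)
$\left(Y{\left(-175 \right)} - 327048\right) + Q{\left(9^{2} \right)} = \left(\left(10 - 175\right)^{2} - 327048\right) - \frac{41}{15} = \left(\left(-165\right)^{2} - 327048\right) - \frac{41}{15} = \left(27225 - 327048\right) - \frac{41}{15} = -299823 - \frac{41}{15} = - \frac{4497386}{15}$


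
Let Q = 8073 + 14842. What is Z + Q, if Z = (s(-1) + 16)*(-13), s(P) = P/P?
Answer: 22694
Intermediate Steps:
s(P) = 1
Q = 22915
Z = -221 (Z = (1 + 16)*(-13) = 17*(-13) = -221)
Z + Q = -221 + 22915 = 22694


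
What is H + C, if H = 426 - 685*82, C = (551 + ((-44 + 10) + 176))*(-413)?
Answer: -341953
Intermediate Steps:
C = -286209 (C = (551 + (-34 + 176))*(-413) = (551 + 142)*(-413) = 693*(-413) = -286209)
H = -55744 (H = 426 - 56170 = -55744)
H + C = -55744 - 286209 = -341953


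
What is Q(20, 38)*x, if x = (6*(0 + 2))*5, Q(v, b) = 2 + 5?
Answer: 420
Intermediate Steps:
Q(v, b) = 7
x = 60 (x = (6*2)*5 = 12*5 = 60)
Q(20, 38)*x = 7*60 = 420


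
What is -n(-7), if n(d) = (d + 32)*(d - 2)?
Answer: 225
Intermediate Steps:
n(d) = (-2 + d)*(32 + d) (n(d) = (32 + d)*(-2 + d) = (-2 + d)*(32 + d))
-n(-7) = -(-64 + (-7)**2 + 30*(-7)) = -(-64 + 49 - 210) = -1*(-225) = 225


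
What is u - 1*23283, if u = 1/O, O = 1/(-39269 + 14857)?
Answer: -47695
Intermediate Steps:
O = -1/24412 (O = 1/(-24412) = -1/24412 ≈ -4.0963e-5)
u = -24412 (u = 1/(-1/24412) = -24412)
u - 1*23283 = -24412 - 1*23283 = -24412 - 23283 = -47695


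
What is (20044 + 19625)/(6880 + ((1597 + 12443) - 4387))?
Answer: 13223/5511 ≈ 2.3994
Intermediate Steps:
(20044 + 19625)/(6880 + ((1597 + 12443) - 4387)) = 39669/(6880 + (14040 - 4387)) = 39669/(6880 + 9653) = 39669/16533 = 39669*(1/16533) = 13223/5511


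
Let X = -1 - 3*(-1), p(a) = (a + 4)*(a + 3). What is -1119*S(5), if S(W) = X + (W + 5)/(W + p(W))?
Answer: -183516/77 ≈ -2383.3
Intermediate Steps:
p(a) = (3 + a)*(4 + a) (p(a) = (4 + a)*(3 + a) = (3 + a)*(4 + a))
X = 2 (X = -1 + 3 = 2)
S(W) = 2 + (5 + W)/(12 + W² + 8*W) (S(W) = 2 + (W + 5)/(W + (12 + W² + 7*W)) = 2 + (5 + W)/(12 + W² + 8*W))
-1119*S(5) = -1119*(29 + 2*5² + 17*5)/(12 + 5² + 8*5) = -1119*(29 + 2*25 + 85)/(12 + 25 + 40) = -1119*(29 + 50 + 85)/77 = -1119*164/77 = -183516/77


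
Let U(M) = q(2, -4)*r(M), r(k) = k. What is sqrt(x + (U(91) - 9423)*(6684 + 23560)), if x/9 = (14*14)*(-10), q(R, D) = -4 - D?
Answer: 6*I*sqrt(7916857) ≈ 16882.0*I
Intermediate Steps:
U(M) = 0 (U(M) = (-4 - 1*(-4))*M = (-4 + 4)*M = 0*M = 0)
x = -17640 (x = 9*((14*14)*(-10)) = 9*(196*(-10)) = 9*(-1960) = -17640)
sqrt(x + (U(91) - 9423)*(6684 + 23560)) = sqrt(-17640 + (0 - 9423)*(6684 + 23560)) = sqrt(-17640 - 9423*30244) = sqrt(-17640 - 284989212) = sqrt(-285006852) = 6*I*sqrt(7916857)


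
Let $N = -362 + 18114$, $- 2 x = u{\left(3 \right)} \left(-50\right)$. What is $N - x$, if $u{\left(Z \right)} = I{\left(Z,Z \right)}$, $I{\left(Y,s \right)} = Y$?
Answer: $17677$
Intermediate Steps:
$u{\left(Z \right)} = Z$
$x = 75$ ($x = - \frac{3 \left(-50\right)}{2} = \left(- \frac{1}{2}\right) \left(-150\right) = 75$)
$N = 17752$
$N - x = 17752 - 75 = 17677$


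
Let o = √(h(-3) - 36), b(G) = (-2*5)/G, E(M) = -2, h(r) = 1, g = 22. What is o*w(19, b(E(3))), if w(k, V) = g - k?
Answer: 3*I*√35 ≈ 17.748*I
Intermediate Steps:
b(G) = -10/G
w(k, V) = 22 - k
o = I*√35 (o = √(1 - 36) = √(-35) = I*√35 ≈ 5.9161*I)
o*w(19, b(E(3))) = (I*√35)*(22 - 1*19) = (I*√35)*(22 - 19) = (I*√35)*3 = 3*I*√35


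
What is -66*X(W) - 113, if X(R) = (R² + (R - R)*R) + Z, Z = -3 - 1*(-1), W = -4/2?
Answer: -245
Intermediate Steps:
W = -2 (W = -4*½ = -2)
Z = -2 (Z = -3 + 1 = -2)
X(R) = -2 + R² (X(R) = (R² + (R - R)*R) - 2 = (R² + 0*R) - 2 = (R² + 0) - 2 = R² - 2 = -2 + R²)
-66*X(W) - 113 = -66*(-2 + (-2)²) - 113 = -66*(-2 + 4) - 113 = -66*2 - 113 = -132 - 113 = -245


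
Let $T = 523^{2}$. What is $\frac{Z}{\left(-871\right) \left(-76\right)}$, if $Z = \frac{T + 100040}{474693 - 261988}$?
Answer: $\frac{373569}{14080220180} \approx 2.6531 \cdot 10^{-5}$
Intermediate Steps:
$T = 273529$
$Z = \frac{373569}{212705}$ ($Z = \frac{273529 + 100040}{474693 - 261988} = \frac{373569}{212705} \approx 1.7563$)
$\frac{Z}{\left(-871\right) \left(-76\right)} = \frac{373569}{212705 \left(\left(-871\right) \left(-76\right)\right)} = \frac{373569}{212705 \cdot 66196} = \frac{373569}{212705} \cdot \frac{1}{66196} = \frac{373569}{14080220180}$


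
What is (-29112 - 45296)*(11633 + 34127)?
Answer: -3404910080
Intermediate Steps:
(-29112 - 45296)*(11633 + 34127) = -74408*45760 = -3404910080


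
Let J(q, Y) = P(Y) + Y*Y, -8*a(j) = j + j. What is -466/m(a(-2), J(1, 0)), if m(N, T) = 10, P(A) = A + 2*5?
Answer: -233/5 ≈ -46.600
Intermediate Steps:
P(A) = 10 + A (P(A) = A + 10 = 10 + A)
a(j) = -j/4 (a(j) = -(j + j)/8 = -j/4)
J(q, Y) = 10 + Y + Y² (J(q, Y) = (10 + Y) + Y*Y = (10 + Y) + Y² = 10 + Y + Y²)
-466/m(a(-2), J(1, 0)) = -466/10 = -466*⅒ = -233/5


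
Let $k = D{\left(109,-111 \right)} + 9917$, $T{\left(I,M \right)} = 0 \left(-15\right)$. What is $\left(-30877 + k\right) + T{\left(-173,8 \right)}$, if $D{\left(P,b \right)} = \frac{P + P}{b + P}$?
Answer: $-21069$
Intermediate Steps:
$T{\left(I,M \right)} = 0$
$D{\left(P,b \right)} = \frac{2 P}{P + b}$
$k = 9808$ ($k = 2 \cdot 109 \frac{1}{109 - 111} + 9917 = 2 \cdot 109 \frac{1}{-2} + 9917 = 2 \cdot 109 \left(- \frac{1}{2}\right) + 9917 = -109 + 9917 = 9808$)
$\left(-30877 + k\right) + T{\left(-173,8 \right)} = \left(-30877 + 9808\right) + 0 = -21069 + 0 = -21069$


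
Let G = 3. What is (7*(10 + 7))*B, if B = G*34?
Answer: 12138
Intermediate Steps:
B = 102 (B = 3*34 = 102)
(7*(10 + 7))*B = (7*(10 + 7))*102 = (7*17)*102 = 119*102 = 12138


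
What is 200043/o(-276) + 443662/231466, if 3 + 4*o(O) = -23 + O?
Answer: -46269656557/17475683 ≈ -2647.7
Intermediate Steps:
o(O) = -13/2 + O/4 (o(O) = -3/4 + (-23 + O)/4 = -3/4 + (-23/4 + O/4) = -13/2 + O/4)
200043/o(-276) + 443662/231466 = 200043/(-13/2 + (1/4)*(-276)) + 443662/231466 = 200043/(-13/2 - 69) + 443662*(1/231466) = 200043/(-151/2) + 221831/115733 = 200043*(-2/151) + 221831/115733 = -400086/151 + 221831/115733 = -46269656557/17475683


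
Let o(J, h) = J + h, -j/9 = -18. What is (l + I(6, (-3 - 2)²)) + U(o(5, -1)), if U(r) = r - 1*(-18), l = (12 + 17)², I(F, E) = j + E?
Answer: 1050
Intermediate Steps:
j = 162 (j = -9*(-18) = 162)
I(F, E) = 162 + E
l = 841 (l = 29² = 841)
U(r) = 18 + r (U(r) = r + 18 = 18 + r)
(l + I(6, (-3 - 2)²)) + U(o(5, -1)) = (841 + (162 + (-3 - 2)²)) + (18 + (5 - 1)) = (841 + (162 + (-5)²)) + (18 + 4) = (841 + (162 + 25)) + 22 = (841 + 187) + 22 = 1028 + 22 = 1050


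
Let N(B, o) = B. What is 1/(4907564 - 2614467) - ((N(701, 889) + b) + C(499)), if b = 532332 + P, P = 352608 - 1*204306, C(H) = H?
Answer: -1563511499897/2293097 ≈ -6.8183e+5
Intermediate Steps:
P = 148302 (P = 352608 - 204306 = 148302)
b = 680634 (b = 532332 + 148302 = 680634)
1/(4907564 - 2614467) - ((N(701, 889) + b) + C(499)) = 1/(4907564 - 2614467) - ((701 + 680634) + 499) = 1/2293097 - (681335 + 499) = 1/2293097 - 1*681834 = 1/2293097 - 681834 = -1563511499897/2293097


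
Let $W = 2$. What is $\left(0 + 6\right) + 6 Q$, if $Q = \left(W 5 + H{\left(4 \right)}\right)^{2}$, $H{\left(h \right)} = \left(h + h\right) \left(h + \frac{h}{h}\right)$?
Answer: $15006$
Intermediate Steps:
$H{\left(h \right)} = 2 h \left(1 + h\right)$ ($H{\left(h \right)} = 2 h \left(h + 1\right) = 2 h \left(1 + h\right)$)
$Q = 2500$ ($Q = \left(2 \cdot 5 + 2 \cdot 4 \left(1 + 4\right)\right)^{2} = \left(10 + 2 \cdot 4 \cdot 5\right)^{2} = \left(10 + 40\right)^{2} = 50^{2} = 2500$)
$\left(0 + 6\right) + 6 Q = \left(0 + 6\right) + 6 \cdot 2500 = 6 + 15000 = 15006$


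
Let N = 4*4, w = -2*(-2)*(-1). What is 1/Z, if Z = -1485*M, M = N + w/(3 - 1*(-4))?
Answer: -7/160380 ≈ -4.3646e-5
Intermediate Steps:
w = -4 (w = 4*(-1) = -4)
N = 16
M = 108/7 (M = 16 - 4/(3 - 1*(-4)) = 16 - 4/(3 + 4) = 16 - 4/7 = 108/7 ≈ 15.429)
Z = -160380/7 (Z = -1485*108/7 = -160380/7 ≈ -22911.)
1/Z = 1/(-160380/7) = -7/160380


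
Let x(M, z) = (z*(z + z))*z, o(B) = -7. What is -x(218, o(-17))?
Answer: 686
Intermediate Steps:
x(M, z) = 2*z³ (x(M, z) = (z*(2*z))*z = (2*z²)*z = 2*z³)
-x(218, o(-17)) = -2*(-7)³ = -2*(-343) = -1*(-686) = 686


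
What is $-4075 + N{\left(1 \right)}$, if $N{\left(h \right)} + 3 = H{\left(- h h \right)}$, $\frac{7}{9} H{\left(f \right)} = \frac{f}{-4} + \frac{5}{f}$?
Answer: $- \frac{114355}{28} \approx -4084.1$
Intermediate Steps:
$H{\left(f \right)} = - \frac{9 f}{28} + \frac{45}{7 f}$ ($H{\left(f \right)} = \frac{9 \left(\frac{f}{-4} + \frac{5}{f}\right)}{7} = \frac{9 \left(f \left(- \frac{1}{4}\right) + \frac{5}{f}\right)}{7} = \frac{9 \left(- \frac{f}{4} + \frac{5}{f}\right)}{7} = \frac{9 \left(\frac{5}{f} - \frac{f}{4}\right)}{7} = - \frac{9 f}{28} + \frac{45}{7 f}$)
$N{\left(h \right)} = -3 - \frac{9 \left(20 - h^{4}\right)}{28 h^{2}}$ ($N{\left(h \right)} = -3 + \frac{9 \left(20 - \left(- h h\right)^{2}\right)}{28 \left(- h h\right)} = -3 + \frac{9 \left(20 - \left(- h^{2}\right)^{2}\right)}{28 \left(- h^{2}\right)} = -3 + \frac{9 \left(- \frac{1}{h^{2}}\right) \left(20 - h^{4}\right)}{28} = -3 - \frac{9 \left(20 - h^{4}\right)}{28 h^{2}}$)
$-4075 + N{\left(1 \right)} = -4075 - \left(3 - \frac{9}{28} + \frac{45}{7}\right) = -4075 - \frac{255}{28} = - \frac{114355}{28}$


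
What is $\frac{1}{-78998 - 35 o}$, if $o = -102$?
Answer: $- \frac{1}{75428} \approx -1.3258 \cdot 10^{-5}$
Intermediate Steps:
$\frac{1}{-78998 - 35 o} = \frac{1}{-78998 - -3570} = \frac{1}{-78998 + 3570} = \frac{1}{-75428} = - \frac{1}{75428}$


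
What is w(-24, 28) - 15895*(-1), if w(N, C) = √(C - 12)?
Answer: 15899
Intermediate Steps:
w(N, C) = √(-12 + C)
w(-24, 28) - 15895*(-1) = √(-12 + 28) - 15895*(-1) = √16 - 935*(-17) = 4 + 15895 = 15899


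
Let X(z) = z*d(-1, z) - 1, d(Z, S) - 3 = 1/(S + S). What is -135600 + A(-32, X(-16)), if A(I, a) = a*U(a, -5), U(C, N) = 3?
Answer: -271491/2 ≈ -1.3575e+5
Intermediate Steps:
d(Z, S) = 3 + 1/(2*S) (d(Z, S) = 3 + 1/(S + S) = 3 + 1/(2*S))
X(z) = -1 + z*(3 + 1/(2*z)) (X(z) = z*(3 + 1/(2*z)) - 1 = -1 + z*(3 + 1/(2*z)))
A(I, a) = 3*a (A(I, a) = a*3 = 3*a)
-135600 + A(-32, X(-16)) = -135600 + 3*(-½ + 3*(-16)) = -135600 + 3*(-½ - 48) = -135600 + 3*(-97/2) = -135600 - 291/2 = -271491/2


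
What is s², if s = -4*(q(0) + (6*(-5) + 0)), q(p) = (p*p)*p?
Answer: 14400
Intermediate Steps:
q(p) = p³ (q(p) = p²*p = p³)
s = 120 (s = -4*(0³ + (6*(-5) + 0)) = -4*(0 + (-30 + 0)) = -4*(0 - 30) = -4*(-30) = 120)
s² = 120² = 14400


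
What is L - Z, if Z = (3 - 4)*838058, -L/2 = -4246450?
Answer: 9330958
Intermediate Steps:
L = 8492900 (L = -2*(-4246450) = 8492900)
Z = -838058 (Z = -1*838058 = -838058)
L - Z = 8492900 - 1*(-838058) = 8492900 + 838058 = 9330958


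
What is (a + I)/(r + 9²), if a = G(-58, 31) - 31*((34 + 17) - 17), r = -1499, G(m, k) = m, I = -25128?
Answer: 13120/709 ≈ 18.505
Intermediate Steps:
a = -1112 (a = -58 - 31*((34 + 17) - 17) = -58 - 31*(51 - 17) = -58 - 31*34 = -58 - 1054 = -1112)
(a + I)/(r + 9²) = (-1112 - 25128)/(-1499 + 9²) = -26240/(-1499 + 81) = -26240/(-1418) = -26240*(-1/1418) = 13120/709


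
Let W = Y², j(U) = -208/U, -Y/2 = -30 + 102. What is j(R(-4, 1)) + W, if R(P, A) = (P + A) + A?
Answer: 20840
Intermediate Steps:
Y = -144 (Y = -2*(-30 + 102) = -2*72 = -144)
R(P, A) = P + 2*A (R(P, A) = (A + P) + A = P + 2*A)
W = 20736 (W = (-144)² = 20736)
j(R(-4, 1)) + W = -208/(-4 + 2*1) + 20736 = -208/(-4 + 2) + 20736 = -208/(-2) + 20736 = -208*(-½) + 20736 = 104 + 20736 = 20840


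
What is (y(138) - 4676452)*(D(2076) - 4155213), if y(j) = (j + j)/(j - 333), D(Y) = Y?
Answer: 1262426861033664/65 ≈ 1.9422e+13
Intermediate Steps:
y(j) = 2*j/(-333 + j) (y(j) = (2*j)/(-333 + j) = 2*j/(-333 + j))
(y(138) - 4676452)*(D(2076) - 4155213) = (2*138/(-333 + 138) - 4676452)*(2076 - 4155213) = (2*138/(-195) - 4676452)*(-4153137) = (2*138*(-1/195) - 4676452)*(-4153137) = (-92/65 - 4676452)*(-4153137) = -303969472/65*(-4153137) = 1262426861033664/65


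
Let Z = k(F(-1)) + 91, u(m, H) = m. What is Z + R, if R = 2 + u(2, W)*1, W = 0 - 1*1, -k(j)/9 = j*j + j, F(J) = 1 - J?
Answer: 41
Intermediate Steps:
k(j) = -9*j - 9*j² (k(j) = -9*(j*j + j) = -9*(j² + j) = -9*(j + j²) = -9*j - 9*j²)
W = -1 (W = 0 - 1 = -1)
R = 4 (R = 2 + 2*1 = 2 + 2 = 4)
Z = 37 (Z = -9*(1 - 1*(-1))*(1 + (1 - 1*(-1))) + 91 = -9*(1 + 1)*(1 + (1 + 1)) + 91 = -9*2*(1 + 2) + 91 = -9*2*3 + 91 = -54 + 91 = 37)
Z + R = 37 + 4 = 41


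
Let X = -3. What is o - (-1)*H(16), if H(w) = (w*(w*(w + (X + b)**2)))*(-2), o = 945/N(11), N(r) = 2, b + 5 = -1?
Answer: -98383/2 ≈ -49192.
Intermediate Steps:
b = -6 (b = -5 - 1 = -6)
o = 945/2 ≈ 472.50
H(w) = -2*w**2*(81 + w) (H(w) = (w*(w*(w + (-3 - 6)**2)))*(-2) = (w*(w*(w + (-9)**2)))*(-2) = (w*(w*(w + 81)))*(-2) = (w*(w*(81 + w)))*(-2) = (w**2*(81 + w))*(-2) = -2*w**2*(81 + w))
o - (-1)*H(16) = 945/2 - (-1)*2*16**2*(-81 - 1*16) = 945/2 - (-1)*2*256*(-81 - 16) = 945/2 - (-1)*2*256*(-97) = 945/2 - (-1)*(-49664) = 945/2 - 1*49664 = 945/2 - 49664 = -98383/2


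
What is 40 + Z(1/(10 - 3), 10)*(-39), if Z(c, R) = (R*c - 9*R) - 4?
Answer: 25552/7 ≈ 3650.3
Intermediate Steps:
Z(c, R) = -4 - 9*R + R*c (Z(c, R) = (-9*R + R*c) - 4 = -4 - 9*R + R*c)
40 + Z(1/(10 - 3), 10)*(-39) = 40 + (-4 - 9*10 + 10/(10 - 3))*(-39) = 40 + (-4 - 90 + 10/7)*(-39) = 40 - 648/7*(-39) = 40 + 25272/7 = 25552/7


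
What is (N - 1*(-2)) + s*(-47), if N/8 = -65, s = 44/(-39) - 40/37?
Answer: -597638/1443 ≈ -414.16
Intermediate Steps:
s = -3188/1443 (s = 44*(-1/39) - 40*1/37 = -44/39 - 40/37 = -3188/1443 ≈ -2.2093)
N = -520 (N = 8*(-65) = -520)
(N - 1*(-2)) + s*(-47) = (-520 - 1*(-2)) - 3188/1443*(-47) = (-520 + 2) + 149836/1443 = -518 + 149836/1443 = -597638/1443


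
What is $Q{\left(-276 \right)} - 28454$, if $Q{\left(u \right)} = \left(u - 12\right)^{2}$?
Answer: $54490$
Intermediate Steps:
$Q{\left(u \right)} = \left(-12 + u\right)^{2}$
$Q{\left(-276 \right)} - 28454 = \left(-12 - 276\right)^{2} - 28454 = \left(-288\right)^{2} - 28454 = 82944 - 28454 = 54490$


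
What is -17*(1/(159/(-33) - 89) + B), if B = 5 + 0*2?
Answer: -87533/1032 ≈ -84.819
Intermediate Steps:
B = 5 (B = 5 + 0 = 5)
-17*(1/(159/(-33) - 89) + B) = -17*(1/(159/(-33) - 89) + 5) = -17*(1/(159*(-1/33) - 89) + 5) = -17*(1/(-53/11 - 89) + 5) = -17*(1/(-1032/11) + 5) = -17*(-11/1032 + 5) = -17*5149/1032 = -87533/1032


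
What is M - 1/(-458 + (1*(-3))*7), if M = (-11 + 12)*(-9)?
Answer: -4310/479 ≈ -8.9979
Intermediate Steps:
M = -9 (M = 1*(-9) = -9)
M - 1/(-458 + (1*(-3))*7) = -9 - 1/(-458 + (1*(-3))*7) = -9 - 1/(-458 - 3*7) = -9 - 1/(-458 - 21) = -9 - 1/(-479) = -9 - 1*(-1/479) = -9 + 1/479 = -4310/479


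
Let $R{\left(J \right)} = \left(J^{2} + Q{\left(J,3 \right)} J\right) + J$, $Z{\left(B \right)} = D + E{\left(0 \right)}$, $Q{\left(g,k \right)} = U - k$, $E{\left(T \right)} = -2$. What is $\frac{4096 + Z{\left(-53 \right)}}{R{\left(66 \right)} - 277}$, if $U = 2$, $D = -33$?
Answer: $\frac{4061}{4079} \approx 0.99559$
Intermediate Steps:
$Q{\left(g,k \right)} = 2 - k$
$Z{\left(B \right)} = -35$ ($Z{\left(B \right)} = -33 - 2 = -35$)
$R{\left(J \right)} = J^{2}$ ($R{\left(J \right)} = \left(J^{2} + \left(2 - 3\right) J\right) + J = \left(J^{2} - J\right) + J = J^{2}$)
$\frac{4096 + Z{\left(-53 \right)}}{R{\left(66 \right)} - 277} = \frac{4096 - 35}{66^{2} - 277} = \frac{4061}{4356 - 277} = \frac{4061}{4079}$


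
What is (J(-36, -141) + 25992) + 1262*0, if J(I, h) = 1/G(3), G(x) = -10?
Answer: 259919/10 ≈ 25992.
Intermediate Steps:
J(I, h) = -1/10 (J(I, h) = 1/(-10) = -1/10)
(J(-36, -141) + 25992) + 1262*0 = (-1/10 + 25992) + 1262*0 = 259919/10 + 0 = 259919/10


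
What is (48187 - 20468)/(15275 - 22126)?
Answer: -27719/6851 ≈ -4.0460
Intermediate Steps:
(48187 - 20468)/(15275 - 22126) = 27719/(-6851) = 27719*(-1/6851) = -27719/6851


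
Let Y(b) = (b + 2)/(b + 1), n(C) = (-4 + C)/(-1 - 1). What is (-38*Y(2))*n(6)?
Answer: 152/3 ≈ 50.667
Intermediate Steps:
n(C) = 2 - C/2 (n(C) = (-4 + C)/(-2) = (-4 + C)*(-1/2) = 2 - C/2)
Y(b) = (2 + b)/(1 + b)
(-38*Y(2))*n(6) = (-38*(2 + 2)/(1 + 2))*(2 - 1/2*6) = (-38*4/3)*(2 - 3) = -38*4/3*(-1) = -152/3*(-1) = 152/3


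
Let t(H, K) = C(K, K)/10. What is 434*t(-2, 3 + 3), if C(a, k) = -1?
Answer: -217/5 ≈ -43.400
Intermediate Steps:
t(H, K) = -1/10
434*t(-2, 3 + 3) = 434*(-1/10) = -217/5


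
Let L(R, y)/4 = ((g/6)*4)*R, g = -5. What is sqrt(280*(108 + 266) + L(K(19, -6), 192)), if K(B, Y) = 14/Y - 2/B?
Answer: 2*sqrt(85085230)/57 ≈ 323.65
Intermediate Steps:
K(B, Y) = -2/B + 14/Y
L(R, y) = -40*R/3 (L(R, y) = 4*((-5/6*4)*R) = 4*(-10*R/3) = -40*R/3)
sqrt(280*(108 + 266) + L(K(19, -6), 192)) = sqrt(280*(108 + 266) - 40*(-2/19 + 14/(-6))/3) = sqrt(280*374 - 40*(-2*1/19 + 14*(-1/6))/3) = sqrt(104720 - 40*(-2/19 - 7/3)/3) = sqrt(104720 - 40/3*(-139/57)) = sqrt(104720 + 5560/171) = sqrt(17912680/171) = 2*sqrt(85085230)/57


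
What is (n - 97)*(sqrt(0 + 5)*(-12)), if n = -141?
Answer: 2856*sqrt(5) ≈ 6386.2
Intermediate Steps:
(n - 97)*(sqrt(0 + 5)*(-12)) = (-141 - 97)*(sqrt(0 + 5)*(-12)) = -238*sqrt(5)*(-12) = -(-2856)*sqrt(5) = 2856*sqrt(5)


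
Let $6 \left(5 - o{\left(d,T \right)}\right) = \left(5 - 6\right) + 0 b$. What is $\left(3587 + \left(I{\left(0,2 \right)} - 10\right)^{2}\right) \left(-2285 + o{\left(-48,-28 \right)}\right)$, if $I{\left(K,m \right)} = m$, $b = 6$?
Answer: $- \frac{16647343}{2} \approx -8.3237 \cdot 10^{6}$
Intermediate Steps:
$o{\left(d,T \right)} = \frac{31}{6}$ ($o{\left(d,T \right)} = 5 - \frac{\left(5 - 6\right) + 0 \cdot 6}{6} = 5 - \frac{\left(5 - 6\right) + 0}{6} = 5 - \frac{-1 + 0}{6} = 5 - - \frac{1}{6} = 5 + \frac{1}{6} = \frac{31}{6}$)
$\left(3587 + \left(I{\left(0,2 \right)} - 10\right)^{2}\right) \left(-2285 + o{\left(-48,-28 \right)}\right) = \left(3587 + \left(2 - 10\right)^{2}\right) \left(-2285 + \frac{31}{6}\right) = \left(3587 + \left(-8\right)^{2}\right) \left(- \frac{13679}{6}\right) = \left(3587 + 64\right) \left(- \frac{13679}{6}\right) = 3651 \left(- \frac{13679}{6}\right) = - \frac{16647343}{2}$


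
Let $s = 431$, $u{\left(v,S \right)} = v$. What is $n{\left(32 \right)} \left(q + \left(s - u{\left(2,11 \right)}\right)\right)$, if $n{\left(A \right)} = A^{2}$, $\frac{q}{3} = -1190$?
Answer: $-3216384$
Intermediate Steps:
$q = -3570$ ($q = 3 \left(-1190\right) = -3570$)
$n{\left(32 \right)} \left(q + \left(s - u{\left(2,11 \right)}\right)\right) = 32^{2} \left(-3570 + \left(431 - 2\right)\right) = 1024 \left(-3570 + \left(431 - 2\right)\right) = 1024 \left(-3570 + 429\right) = 1024 \left(-3141\right) = -3216384$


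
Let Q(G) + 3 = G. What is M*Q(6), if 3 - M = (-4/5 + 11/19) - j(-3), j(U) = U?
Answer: 63/95 ≈ 0.66316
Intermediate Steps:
Q(G) = -3 + G
M = 21/95 (M = 3 - ((-4/5 + 11/19) - 1*(-3)) = 3 - ((-4*⅕ + 11*(1/19)) + 3) = 3 - ((-⅘ + 11/19) + 3) = 3 - (-21/95 + 3) = 3 - 1*264/95 = 3 - 264/95 = 21/95 ≈ 0.22105)
M*Q(6) = 21*(-3 + 6)/95 = (21/95)*3 = 63/95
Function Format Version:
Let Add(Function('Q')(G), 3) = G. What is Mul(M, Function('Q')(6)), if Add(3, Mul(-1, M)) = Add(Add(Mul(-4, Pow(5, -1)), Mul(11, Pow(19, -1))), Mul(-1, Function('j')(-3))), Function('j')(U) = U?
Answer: Rational(63, 95) ≈ 0.66316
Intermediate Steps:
Function('Q')(G) = Add(-3, G)
M = Rational(21, 95) (M = Add(3, Mul(-1, Add(Add(Mul(-4, Pow(5, -1)), Mul(11, Pow(19, -1))), Mul(-1, -3)))) = Add(3, Mul(-1, Add(Add(Mul(-4, Rational(1, 5)), Mul(11, Rational(1, 19))), 3))) = Add(3, Mul(-1, Add(Add(Rational(-4, 5), Rational(11, 19)), 3))) = Add(3, Mul(-1, Add(Rational(-21, 95), 3))) = Add(3, Mul(-1, Rational(264, 95))) = Add(3, Rational(-264, 95)) = Rational(21, 95) ≈ 0.22105)
Mul(M, Function('Q')(6)) = Mul(Rational(21, 95), Add(-3, 6)) = Mul(Rational(21, 95), 3) = Rational(63, 95)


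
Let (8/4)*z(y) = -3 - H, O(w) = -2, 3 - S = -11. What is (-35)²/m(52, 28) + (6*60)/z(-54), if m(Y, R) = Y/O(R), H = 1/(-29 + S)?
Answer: -83675/286 ≈ -292.57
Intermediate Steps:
S = 14 (S = 3 - 1*(-11) = 3 + 11 = 14)
H = -1/15 (H = 1/(-29 + 14) = 1/(-15) = -1/15 ≈ -0.066667)
m(Y, R) = -Y/2 (m(Y, R) = Y/(-2) = Y*(-½) = -Y/2)
z(y) = -22/15 (z(y) = (-3 - 1*(-1/15))/2 = (-3 + 1/15)/2 = (½)*(-44/15) = -22/15)
(-35)²/m(52, 28) + (6*60)/z(-54) = (-35)²/((-½*52)) + (6*60)/(-22/15) = 1225/(-26) + 360*(-15/22) = 1225*(-1/26) - 2700/11 = -1225/26 - 2700/11 = -83675/286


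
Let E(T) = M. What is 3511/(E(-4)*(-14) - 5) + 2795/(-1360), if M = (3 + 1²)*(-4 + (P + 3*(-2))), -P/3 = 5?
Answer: 175187/379440 ≈ 0.46170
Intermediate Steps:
P = -15 (P = -3*5 = -15)
M = -100 (M = (3 + 1²)*(-4 + (-15 + 3*(-2))) = (3 + 1)*(-4 + (-15 - 6)) = 4*(-4 - 21) = 4*(-25) = -100)
E(T) = -100
3511/(E(-4)*(-14) - 5) + 2795/(-1360) = 3511/(-100*(-14) - 5) + 2795/(-1360) = 3511/(1400 - 5) + 2795*(-1/1360) = 3511/1395 - 559/272 = 175187/379440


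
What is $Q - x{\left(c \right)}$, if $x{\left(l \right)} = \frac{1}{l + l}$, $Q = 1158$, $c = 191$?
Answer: $\frac{442355}{382} \approx 1158.0$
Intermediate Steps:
$x{\left(l \right)} = \frac{1}{2 l}$
$Q - x{\left(c \right)} = 1158 - \frac{1}{2 \cdot 191} = 1158 - \frac{1}{2} \cdot \frac{1}{191} = 1158 - \frac{1}{382} = \frac{442355}{382}$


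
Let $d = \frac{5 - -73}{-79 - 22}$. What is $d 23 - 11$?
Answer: $- \frac{2905}{101} \approx -28.762$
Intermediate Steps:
$d = - \frac{78}{101}$ ($d = \frac{5 + 73}{-101} = 78 \left(- \frac{1}{101}\right) = - \frac{78}{101} \approx -0.77228$)
$d 23 - 11 = \left(- \frac{78}{101}\right) 23 - 11 = - \frac{1794}{101} - 11 = - \frac{2905}{101}$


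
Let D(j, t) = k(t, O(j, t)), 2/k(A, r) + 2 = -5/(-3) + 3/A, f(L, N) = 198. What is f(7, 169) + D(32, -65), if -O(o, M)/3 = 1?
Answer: 7131/37 ≈ 192.73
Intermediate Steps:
O(o, M) = -3 (O(o, M) = -3*1 = -3)
k(A, r) = 2/(-⅓ + 3/A) (k(A, r) = 2/(-2 + (-5/(-3) + 3/A)) = 2/(-2 + (-5*(-⅓) + 3/A)) = 2/(-2 + (5/3 + 3/A)) = 2/(-⅓ + 3/A))
D(j, t) = -6*t/(-9 + t)
f(7, 169) + D(32, -65) = 198 - 6*(-65)/(-9 - 65) = 198 - 6*(-65)/(-74) = 198 - 6*(-65)*(-1/74) = 198 - 195/37 = 7131/37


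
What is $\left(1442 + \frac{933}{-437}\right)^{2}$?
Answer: $\frac{395919066841}{190969} \approx 2.0732 \cdot 10^{6}$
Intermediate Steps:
$\left(1442 + \frac{933}{-437}\right)^{2} = \left(1442 + 933 \left(- \frac{1}{437}\right)\right)^{2} = \left(1442 - \frac{933}{437}\right)^{2} = \left(\frac{629221}{437}\right)^{2} = \frac{395919066841}{190969}$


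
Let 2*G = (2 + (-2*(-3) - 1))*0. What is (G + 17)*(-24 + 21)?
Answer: -51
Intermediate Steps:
G = 0 (G = ((2 + (-2*(-3) - 1))*0)/2 = ((2 + (6 - 1))*0)/2 = ((2 + 5)*0)/2 = (7*0)/2 = (½)*0 = 0)
(G + 17)*(-24 + 21) = (0 + 17)*(-24 + 21) = 17*(-3) = -51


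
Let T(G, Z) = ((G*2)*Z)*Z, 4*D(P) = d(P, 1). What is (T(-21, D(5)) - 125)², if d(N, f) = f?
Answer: 1042441/64 ≈ 16288.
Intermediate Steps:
D(P) = ¼ (D(P) = (¼)*1 = ¼)
T(G, Z) = 2*G*Z² (T(G, Z) = ((2*G)*Z)*Z = (2*G*Z)*Z = 2*G*Z²)
(T(-21, D(5)) - 125)² = (2*(-21)*(¼)² - 125)² = (2*(-21)*(1/16) - 125)² = (-21/8 - 125)² = (-1021/8)² = 1042441/64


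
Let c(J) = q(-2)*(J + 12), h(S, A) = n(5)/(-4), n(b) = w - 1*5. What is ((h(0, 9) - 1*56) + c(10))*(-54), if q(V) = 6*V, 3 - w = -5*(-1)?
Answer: 34371/2 ≈ 17186.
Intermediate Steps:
w = -2 (w = 3 - (-5)*(-1) = 3 - 1*5 = 3 - 5 = -2)
n(b) = -7 (n(b) = -2 - 1*5 = -2 - 5 = -7)
h(S, A) = 7/4 (h(S, A) = -7/(-4) = -7*(-1/4) = 7/4)
c(J) = -144 - 12*J (c(J) = (6*(-2))*(J + 12) = -12*(12 + J) = -144 - 12*J)
((h(0, 9) - 1*56) + c(10))*(-54) = ((7/4 - 1*56) + (-144 - 12*10))*(-54) = ((7/4 - 56) + (-144 - 120))*(-54) = (-217/4 - 264)*(-54) = -1273/4*(-54) = 34371/2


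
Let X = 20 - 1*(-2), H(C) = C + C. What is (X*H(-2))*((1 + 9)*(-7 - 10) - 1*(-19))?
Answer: 13288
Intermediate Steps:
H(C) = 2*C
X = 22 (X = 20 + 2 = 22)
(X*H(-2))*((1 + 9)*(-7 - 10) - 1*(-19)) = (22*(2*(-2)))*((1 + 9)*(-7 - 10) - 1*(-19)) = (22*(-4))*(10*(-17) + 19) = -88*(-170 + 19) = -88*(-151) = 13288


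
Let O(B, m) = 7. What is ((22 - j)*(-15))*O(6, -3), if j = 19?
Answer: -315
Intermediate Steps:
((22 - j)*(-15))*O(6, -3) = ((22 - 1*19)*(-15))*7 = ((22 - 19)*(-15))*7 = (3*(-15))*7 = -45*7 = -315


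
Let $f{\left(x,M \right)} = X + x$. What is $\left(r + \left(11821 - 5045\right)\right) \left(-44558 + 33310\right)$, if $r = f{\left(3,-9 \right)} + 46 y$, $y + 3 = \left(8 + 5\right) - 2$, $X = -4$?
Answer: $-80344464$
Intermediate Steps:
$y = 8$ ($y = -3 + \left(\left(8 + 5\right) - 2\right) = -3 + \left(13 - 2\right) = -3 + 11 = 8$)
$f{\left(x,M \right)} = -4 + x$
$r = 367$ ($r = \left(-4 + 3\right) + 46 \cdot 8 = -1 + 368 = 367$)
$\left(r + \left(11821 - 5045\right)\right) \left(-44558 + 33310\right) = \left(367 + \left(11821 - 5045\right)\right) \left(-44558 + 33310\right) = \left(367 + 6776\right) \left(-11248\right) = 7143 \left(-11248\right) = -80344464$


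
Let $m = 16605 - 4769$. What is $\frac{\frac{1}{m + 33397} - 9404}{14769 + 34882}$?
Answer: $- \frac{425371131}{2245863683} \approx -0.1894$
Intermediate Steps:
$m = 11836$
$\frac{\frac{1}{m + 33397} - 9404}{14769 + 34882} = \frac{\frac{1}{11836 + 33397} - 9404}{14769 + 34882} = \frac{\frac{1}{45233} - 9404}{49651} = \left(\frac{1}{45233} - 9404\right) \frac{1}{49651} = \left(- \frac{425371131}{45233}\right) \frac{1}{49651} = - \frac{425371131}{2245863683}$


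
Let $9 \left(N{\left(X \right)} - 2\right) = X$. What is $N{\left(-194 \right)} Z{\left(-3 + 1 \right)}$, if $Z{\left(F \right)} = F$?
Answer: $\frac{352}{9} \approx 39.111$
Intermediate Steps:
$N{\left(X \right)} = 2 + \frac{X}{9}$
$N{\left(-194 \right)} Z{\left(-3 + 1 \right)} = \left(2 + \frac{1}{9} \left(-194\right)\right) \left(-3 + 1\right) = \left(2 - \frac{194}{9}\right) \left(-2\right) = \left(- \frac{176}{9}\right) \left(-2\right) = \frac{352}{9}$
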